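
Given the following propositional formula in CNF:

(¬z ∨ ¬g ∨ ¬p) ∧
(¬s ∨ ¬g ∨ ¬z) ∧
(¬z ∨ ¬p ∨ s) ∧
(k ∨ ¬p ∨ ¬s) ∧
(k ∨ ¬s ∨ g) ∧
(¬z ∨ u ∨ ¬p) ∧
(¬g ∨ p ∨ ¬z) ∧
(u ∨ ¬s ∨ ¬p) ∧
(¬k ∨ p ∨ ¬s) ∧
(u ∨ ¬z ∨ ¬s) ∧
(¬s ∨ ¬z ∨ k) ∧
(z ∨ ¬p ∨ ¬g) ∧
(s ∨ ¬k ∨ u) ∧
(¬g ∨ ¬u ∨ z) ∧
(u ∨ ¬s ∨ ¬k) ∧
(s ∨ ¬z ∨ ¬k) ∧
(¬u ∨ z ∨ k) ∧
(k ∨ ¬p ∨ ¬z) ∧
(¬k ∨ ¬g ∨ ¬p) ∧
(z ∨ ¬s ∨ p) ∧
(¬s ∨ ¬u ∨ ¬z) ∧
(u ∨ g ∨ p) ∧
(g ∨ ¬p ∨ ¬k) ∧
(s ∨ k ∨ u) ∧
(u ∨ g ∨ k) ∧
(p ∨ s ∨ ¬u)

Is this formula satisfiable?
No

No, the formula is not satisfiable.

No assignment of truth values to the variables can make all 26 clauses true simultaneously.

The formula is UNSAT (unsatisfiable).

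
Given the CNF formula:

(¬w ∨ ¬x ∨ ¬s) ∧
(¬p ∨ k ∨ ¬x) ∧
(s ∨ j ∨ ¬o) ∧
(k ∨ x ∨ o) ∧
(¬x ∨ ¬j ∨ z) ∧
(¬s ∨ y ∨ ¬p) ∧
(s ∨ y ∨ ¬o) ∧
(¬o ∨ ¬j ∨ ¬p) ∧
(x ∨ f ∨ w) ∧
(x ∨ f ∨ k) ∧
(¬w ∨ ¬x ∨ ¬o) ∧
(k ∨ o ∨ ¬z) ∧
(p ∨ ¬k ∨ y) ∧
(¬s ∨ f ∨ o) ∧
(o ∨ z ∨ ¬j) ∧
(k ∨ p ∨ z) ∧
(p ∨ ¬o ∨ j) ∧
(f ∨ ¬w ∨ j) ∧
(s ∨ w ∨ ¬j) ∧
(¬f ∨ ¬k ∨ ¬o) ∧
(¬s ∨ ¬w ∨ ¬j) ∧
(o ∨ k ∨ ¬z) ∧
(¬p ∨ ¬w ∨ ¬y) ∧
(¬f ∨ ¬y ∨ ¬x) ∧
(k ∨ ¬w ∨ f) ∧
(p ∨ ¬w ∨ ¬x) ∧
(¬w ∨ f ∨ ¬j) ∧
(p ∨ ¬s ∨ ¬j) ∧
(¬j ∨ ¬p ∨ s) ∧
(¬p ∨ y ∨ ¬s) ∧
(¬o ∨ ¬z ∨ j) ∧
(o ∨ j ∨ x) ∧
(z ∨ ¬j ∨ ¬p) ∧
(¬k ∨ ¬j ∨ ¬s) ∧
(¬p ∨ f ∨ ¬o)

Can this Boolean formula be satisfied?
Yes

Yes, the formula is satisfiable.

One satisfying assignment is: j=False, s=False, o=False, p=True, x=True, z=False, w=False, f=False, y=False, k=True

Verification: With this assignment, all 35 clauses evaluate to true.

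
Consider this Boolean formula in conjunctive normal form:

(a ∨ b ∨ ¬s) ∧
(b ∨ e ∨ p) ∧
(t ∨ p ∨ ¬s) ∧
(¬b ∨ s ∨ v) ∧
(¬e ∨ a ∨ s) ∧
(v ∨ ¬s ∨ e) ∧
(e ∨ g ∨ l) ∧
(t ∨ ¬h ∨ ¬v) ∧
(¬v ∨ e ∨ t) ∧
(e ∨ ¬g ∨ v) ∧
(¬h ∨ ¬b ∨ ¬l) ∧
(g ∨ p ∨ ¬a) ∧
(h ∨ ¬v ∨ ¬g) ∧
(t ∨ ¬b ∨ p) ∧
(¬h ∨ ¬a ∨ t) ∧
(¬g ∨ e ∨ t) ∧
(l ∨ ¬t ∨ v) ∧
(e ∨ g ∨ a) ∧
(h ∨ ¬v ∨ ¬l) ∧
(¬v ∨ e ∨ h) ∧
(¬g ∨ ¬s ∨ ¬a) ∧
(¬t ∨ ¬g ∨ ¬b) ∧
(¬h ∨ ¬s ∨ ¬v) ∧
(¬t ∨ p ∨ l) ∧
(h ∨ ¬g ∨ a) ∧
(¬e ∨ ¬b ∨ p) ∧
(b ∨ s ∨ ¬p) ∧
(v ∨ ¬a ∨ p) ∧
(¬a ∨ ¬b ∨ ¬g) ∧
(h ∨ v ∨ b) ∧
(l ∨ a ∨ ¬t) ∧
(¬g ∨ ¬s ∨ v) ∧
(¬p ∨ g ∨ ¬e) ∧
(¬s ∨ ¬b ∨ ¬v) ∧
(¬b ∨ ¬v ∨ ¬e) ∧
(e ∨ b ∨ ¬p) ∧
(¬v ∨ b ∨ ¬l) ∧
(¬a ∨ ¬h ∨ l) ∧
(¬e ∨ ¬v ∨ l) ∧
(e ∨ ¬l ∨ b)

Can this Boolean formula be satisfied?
No

No, the formula is not satisfiable.

No assignment of truth values to the variables can make all 40 clauses true simultaneously.

The formula is UNSAT (unsatisfiable).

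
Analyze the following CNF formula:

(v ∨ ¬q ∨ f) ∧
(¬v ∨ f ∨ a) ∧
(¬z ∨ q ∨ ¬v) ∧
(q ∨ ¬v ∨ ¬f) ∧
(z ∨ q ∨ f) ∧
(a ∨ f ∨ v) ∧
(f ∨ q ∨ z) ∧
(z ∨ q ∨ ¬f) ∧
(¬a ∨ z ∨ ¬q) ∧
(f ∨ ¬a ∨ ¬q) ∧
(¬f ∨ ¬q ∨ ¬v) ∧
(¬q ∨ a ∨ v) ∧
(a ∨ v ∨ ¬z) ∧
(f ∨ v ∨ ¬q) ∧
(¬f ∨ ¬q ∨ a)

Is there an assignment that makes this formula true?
Yes

Yes, the formula is satisfiable.

One satisfying assignment is: q=False, a=True, v=False, f=True, z=True

Verification: With this assignment, all 15 clauses evaluate to true.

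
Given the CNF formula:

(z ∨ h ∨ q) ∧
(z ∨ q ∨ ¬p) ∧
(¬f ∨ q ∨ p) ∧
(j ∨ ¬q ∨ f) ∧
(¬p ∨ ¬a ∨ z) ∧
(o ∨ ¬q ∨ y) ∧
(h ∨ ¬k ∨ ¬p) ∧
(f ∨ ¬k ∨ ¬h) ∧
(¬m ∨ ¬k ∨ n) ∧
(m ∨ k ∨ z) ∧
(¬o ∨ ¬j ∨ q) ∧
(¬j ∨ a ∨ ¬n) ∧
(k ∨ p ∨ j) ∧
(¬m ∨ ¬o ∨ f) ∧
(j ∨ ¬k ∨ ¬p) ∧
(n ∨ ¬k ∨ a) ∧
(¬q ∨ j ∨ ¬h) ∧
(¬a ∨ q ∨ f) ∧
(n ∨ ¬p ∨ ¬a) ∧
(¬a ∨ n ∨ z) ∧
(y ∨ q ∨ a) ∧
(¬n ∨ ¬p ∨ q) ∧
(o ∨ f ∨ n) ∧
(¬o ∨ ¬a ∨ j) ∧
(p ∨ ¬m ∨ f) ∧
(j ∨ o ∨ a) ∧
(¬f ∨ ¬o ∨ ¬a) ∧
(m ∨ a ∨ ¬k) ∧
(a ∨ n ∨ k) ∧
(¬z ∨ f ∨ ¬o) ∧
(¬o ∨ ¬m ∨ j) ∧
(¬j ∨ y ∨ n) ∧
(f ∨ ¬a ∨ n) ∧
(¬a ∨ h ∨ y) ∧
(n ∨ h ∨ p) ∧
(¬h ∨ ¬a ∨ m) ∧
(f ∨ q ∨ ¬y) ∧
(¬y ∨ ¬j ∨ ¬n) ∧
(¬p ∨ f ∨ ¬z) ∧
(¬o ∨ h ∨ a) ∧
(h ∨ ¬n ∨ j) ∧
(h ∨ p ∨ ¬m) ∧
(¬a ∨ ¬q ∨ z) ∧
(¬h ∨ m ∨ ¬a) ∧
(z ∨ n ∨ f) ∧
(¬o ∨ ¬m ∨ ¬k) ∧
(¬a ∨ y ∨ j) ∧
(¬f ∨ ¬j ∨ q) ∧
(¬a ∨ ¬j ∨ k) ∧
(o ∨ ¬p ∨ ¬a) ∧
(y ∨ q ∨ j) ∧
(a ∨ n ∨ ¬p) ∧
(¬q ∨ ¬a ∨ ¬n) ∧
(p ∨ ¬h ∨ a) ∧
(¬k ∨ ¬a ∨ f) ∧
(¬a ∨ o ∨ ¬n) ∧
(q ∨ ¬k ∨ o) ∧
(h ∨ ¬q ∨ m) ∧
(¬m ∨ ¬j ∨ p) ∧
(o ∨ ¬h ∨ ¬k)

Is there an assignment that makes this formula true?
No

No, the formula is not satisfiable.

No assignment of truth values to the variables can make all 60 clauses true simultaneously.

The formula is UNSAT (unsatisfiable).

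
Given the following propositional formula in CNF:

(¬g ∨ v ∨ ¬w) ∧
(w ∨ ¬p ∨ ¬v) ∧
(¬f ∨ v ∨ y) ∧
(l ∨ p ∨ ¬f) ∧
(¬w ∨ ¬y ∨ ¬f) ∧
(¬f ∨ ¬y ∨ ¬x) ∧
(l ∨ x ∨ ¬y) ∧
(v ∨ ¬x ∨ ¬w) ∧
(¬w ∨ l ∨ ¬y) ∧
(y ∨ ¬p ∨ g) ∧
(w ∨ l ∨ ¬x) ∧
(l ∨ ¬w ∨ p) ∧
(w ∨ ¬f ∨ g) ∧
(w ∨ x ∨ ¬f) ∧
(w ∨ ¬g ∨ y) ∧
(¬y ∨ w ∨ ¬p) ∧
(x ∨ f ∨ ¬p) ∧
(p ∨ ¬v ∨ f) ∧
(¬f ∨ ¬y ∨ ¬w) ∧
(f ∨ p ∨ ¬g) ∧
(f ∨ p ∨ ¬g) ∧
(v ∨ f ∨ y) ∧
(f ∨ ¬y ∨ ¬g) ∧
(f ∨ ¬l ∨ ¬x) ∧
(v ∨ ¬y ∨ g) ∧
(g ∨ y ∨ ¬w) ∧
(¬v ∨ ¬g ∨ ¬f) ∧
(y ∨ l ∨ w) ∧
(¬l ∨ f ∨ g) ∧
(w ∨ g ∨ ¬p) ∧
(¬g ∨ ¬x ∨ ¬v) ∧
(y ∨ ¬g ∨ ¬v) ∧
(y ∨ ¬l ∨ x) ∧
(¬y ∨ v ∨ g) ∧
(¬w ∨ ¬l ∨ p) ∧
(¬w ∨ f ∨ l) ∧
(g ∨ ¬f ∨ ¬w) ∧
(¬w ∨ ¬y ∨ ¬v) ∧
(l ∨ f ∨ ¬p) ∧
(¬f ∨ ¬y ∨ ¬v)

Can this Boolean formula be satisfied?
No

No, the formula is not satisfiable.

No assignment of truth values to the variables can make all 40 clauses true simultaneously.

The formula is UNSAT (unsatisfiable).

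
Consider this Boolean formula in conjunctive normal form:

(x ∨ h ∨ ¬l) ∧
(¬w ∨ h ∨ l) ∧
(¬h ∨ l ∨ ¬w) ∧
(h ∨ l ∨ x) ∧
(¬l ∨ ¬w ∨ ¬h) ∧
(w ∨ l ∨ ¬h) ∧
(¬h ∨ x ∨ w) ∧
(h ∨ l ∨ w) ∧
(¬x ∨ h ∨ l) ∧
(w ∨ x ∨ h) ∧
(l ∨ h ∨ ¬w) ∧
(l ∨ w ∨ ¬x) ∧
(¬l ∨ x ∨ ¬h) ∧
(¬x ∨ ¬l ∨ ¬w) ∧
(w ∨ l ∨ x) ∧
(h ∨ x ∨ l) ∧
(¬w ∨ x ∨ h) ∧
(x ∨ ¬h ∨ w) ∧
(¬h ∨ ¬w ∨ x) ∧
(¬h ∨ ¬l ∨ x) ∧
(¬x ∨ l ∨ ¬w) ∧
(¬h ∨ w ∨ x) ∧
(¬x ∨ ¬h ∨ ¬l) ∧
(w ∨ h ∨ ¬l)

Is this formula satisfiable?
No

No, the formula is not satisfiable.

No assignment of truth values to the variables can make all 24 clauses true simultaneously.

The formula is UNSAT (unsatisfiable).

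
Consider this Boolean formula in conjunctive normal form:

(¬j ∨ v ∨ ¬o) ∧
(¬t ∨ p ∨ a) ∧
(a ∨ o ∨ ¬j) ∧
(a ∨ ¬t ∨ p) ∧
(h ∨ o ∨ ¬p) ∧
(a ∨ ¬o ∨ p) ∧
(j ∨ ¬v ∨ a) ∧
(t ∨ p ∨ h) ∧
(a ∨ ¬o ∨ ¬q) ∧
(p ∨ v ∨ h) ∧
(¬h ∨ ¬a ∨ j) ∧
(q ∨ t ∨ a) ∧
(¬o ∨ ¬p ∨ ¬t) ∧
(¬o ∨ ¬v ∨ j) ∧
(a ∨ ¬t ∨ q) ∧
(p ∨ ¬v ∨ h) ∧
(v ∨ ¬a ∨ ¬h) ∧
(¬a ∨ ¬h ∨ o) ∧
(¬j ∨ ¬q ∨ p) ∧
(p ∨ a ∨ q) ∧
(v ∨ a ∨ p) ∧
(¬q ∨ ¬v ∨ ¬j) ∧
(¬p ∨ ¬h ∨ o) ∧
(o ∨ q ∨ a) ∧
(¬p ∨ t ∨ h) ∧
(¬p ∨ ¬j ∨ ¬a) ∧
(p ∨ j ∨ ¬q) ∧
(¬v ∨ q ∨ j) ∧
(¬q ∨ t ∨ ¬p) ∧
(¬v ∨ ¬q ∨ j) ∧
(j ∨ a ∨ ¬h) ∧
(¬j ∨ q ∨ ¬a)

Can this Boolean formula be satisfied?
No

No, the formula is not satisfiable.

No assignment of truth values to the variables can make all 32 clauses true simultaneously.

The formula is UNSAT (unsatisfiable).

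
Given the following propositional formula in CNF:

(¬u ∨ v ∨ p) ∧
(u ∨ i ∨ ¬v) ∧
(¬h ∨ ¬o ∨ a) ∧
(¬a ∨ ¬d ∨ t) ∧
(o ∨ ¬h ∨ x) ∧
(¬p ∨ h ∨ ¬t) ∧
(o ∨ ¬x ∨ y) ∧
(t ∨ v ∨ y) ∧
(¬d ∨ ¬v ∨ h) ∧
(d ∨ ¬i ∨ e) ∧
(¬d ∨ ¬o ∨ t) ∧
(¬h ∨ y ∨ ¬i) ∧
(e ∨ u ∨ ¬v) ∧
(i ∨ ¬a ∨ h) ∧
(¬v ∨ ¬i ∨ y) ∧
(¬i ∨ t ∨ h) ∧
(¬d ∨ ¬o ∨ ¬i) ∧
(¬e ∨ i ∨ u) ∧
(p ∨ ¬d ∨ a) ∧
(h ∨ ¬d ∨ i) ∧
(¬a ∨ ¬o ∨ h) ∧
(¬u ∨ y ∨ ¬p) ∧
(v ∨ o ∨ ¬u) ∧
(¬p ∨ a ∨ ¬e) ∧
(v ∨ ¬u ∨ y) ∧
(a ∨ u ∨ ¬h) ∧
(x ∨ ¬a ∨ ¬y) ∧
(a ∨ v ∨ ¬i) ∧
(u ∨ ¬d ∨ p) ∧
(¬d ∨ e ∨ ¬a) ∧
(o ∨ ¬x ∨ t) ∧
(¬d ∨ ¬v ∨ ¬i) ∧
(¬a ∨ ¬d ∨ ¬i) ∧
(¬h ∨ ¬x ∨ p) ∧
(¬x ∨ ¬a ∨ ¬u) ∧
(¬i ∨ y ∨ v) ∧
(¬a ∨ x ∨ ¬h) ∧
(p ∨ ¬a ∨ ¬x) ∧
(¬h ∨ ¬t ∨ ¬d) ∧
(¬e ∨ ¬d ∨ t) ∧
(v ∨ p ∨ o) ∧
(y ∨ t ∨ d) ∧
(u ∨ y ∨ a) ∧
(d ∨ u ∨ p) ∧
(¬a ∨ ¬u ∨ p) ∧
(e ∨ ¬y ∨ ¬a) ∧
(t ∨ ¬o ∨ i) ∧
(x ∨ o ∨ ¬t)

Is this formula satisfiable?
Yes

Yes, the formula is satisfiable.

One satisfying assignment is: a=False, u=True, t=True, v=True, e=False, i=False, o=True, x=False, p=False, y=False, d=False, h=False

Verification: With this assignment, all 48 clauses evaluate to true.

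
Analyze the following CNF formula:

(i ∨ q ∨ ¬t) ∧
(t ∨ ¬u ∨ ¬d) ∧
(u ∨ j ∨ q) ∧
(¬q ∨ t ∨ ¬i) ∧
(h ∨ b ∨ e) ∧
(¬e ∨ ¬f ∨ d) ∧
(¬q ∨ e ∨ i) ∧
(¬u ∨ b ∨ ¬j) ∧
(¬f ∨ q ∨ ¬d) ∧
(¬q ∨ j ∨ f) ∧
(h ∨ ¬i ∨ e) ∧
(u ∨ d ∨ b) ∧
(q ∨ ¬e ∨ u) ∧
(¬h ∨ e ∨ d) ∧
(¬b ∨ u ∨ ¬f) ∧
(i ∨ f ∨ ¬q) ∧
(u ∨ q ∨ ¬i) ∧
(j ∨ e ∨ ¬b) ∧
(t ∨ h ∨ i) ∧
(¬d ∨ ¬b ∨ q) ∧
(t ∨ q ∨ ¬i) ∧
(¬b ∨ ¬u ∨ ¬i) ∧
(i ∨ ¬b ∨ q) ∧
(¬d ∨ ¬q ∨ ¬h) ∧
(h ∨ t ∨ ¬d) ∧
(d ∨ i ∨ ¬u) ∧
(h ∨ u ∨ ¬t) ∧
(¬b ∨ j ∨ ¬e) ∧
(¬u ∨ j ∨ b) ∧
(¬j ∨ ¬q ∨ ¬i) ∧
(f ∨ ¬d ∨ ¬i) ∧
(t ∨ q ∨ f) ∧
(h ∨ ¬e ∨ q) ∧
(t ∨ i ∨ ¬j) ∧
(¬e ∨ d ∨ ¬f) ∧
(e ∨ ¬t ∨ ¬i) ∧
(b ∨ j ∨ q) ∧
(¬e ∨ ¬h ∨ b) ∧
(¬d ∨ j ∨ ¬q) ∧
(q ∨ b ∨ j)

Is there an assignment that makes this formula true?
Yes

Yes, the formula is satisfiable.

One satisfying assignment is: q=True, i=False, j=True, d=True, t=True, f=True, h=False, u=True, b=True, e=True

Verification: With this assignment, all 40 clauses evaluate to true.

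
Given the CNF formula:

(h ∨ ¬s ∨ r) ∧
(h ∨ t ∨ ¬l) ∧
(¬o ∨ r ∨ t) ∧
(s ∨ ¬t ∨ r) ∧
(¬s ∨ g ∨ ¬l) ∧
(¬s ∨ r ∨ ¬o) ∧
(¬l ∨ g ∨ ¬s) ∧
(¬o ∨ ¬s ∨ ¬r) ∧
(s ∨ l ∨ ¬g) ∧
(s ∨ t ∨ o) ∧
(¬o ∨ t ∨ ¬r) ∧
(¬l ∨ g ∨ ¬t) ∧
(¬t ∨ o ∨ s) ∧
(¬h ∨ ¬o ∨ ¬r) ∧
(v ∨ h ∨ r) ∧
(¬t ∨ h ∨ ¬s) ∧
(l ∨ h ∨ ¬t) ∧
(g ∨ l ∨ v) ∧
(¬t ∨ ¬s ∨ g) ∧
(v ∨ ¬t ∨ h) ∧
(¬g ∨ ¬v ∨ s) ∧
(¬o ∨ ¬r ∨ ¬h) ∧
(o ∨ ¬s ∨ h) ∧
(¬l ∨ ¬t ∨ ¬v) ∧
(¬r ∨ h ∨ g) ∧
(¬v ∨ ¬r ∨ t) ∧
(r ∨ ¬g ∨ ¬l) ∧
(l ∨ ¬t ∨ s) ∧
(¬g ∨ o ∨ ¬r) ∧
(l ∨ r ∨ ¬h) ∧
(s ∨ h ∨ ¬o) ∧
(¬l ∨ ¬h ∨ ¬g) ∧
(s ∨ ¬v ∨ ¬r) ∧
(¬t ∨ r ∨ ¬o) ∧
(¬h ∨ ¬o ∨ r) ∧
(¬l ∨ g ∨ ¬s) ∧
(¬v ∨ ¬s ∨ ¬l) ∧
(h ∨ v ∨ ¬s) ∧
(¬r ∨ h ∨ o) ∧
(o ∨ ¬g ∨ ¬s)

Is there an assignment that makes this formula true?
No

No, the formula is not satisfiable.

No assignment of truth values to the variables can make all 40 clauses true simultaneously.

The formula is UNSAT (unsatisfiable).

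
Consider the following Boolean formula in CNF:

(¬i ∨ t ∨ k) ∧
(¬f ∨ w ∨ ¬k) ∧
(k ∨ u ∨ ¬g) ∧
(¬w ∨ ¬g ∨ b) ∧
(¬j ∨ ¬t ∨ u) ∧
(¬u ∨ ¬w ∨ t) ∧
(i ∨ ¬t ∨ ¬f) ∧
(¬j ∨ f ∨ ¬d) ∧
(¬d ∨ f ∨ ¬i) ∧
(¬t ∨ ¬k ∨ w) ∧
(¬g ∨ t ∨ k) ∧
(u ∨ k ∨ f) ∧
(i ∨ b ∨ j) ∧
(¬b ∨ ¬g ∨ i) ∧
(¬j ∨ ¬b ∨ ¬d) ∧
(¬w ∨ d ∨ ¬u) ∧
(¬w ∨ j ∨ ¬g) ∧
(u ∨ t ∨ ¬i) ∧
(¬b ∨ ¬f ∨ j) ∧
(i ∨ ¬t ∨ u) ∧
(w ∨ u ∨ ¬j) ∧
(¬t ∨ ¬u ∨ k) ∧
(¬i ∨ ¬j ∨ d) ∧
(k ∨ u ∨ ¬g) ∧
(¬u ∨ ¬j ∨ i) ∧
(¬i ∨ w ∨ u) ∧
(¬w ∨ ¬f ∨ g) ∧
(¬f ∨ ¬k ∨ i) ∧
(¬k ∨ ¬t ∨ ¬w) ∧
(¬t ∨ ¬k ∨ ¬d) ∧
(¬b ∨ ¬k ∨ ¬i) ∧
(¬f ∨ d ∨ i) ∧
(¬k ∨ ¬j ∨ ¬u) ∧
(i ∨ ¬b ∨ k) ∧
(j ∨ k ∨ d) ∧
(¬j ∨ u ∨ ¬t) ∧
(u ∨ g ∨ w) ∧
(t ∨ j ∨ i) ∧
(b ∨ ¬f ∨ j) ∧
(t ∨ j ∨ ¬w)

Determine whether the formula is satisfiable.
Yes

Yes, the formula is satisfiable.

One satisfying assignment is: d=False, f=False, j=False, w=False, t=False, k=True, g=False, b=False, i=True, u=True

Verification: With this assignment, all 40 clauses evaluate to true.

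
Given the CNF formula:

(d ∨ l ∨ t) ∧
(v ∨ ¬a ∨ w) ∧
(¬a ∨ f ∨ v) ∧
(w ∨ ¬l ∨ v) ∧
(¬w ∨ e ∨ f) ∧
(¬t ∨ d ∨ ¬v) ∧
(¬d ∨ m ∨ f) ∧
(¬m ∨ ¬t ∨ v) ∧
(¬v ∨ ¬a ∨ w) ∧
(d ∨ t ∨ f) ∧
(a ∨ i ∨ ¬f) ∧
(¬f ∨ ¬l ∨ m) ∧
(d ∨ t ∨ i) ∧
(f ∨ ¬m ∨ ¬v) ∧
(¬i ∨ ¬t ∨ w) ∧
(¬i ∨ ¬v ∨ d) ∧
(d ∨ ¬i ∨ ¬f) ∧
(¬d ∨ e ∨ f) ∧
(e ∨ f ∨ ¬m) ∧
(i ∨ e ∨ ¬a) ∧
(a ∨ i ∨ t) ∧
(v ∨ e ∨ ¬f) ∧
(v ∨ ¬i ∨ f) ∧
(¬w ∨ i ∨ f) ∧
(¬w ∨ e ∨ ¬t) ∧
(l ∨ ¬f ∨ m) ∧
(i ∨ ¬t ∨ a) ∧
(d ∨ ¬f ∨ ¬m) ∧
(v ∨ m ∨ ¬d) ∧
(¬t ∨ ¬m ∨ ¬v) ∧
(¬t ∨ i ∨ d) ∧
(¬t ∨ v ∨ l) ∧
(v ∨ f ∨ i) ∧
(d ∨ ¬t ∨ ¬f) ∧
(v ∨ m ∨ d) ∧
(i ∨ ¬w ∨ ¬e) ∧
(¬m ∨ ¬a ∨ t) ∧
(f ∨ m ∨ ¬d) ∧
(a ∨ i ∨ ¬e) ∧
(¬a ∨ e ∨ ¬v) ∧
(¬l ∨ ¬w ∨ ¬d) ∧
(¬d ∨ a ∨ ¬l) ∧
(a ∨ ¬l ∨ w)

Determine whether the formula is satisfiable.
Yes

Yes, the formula is satisfiable.

One satisfying assignment is: v=True, f=True, t=False, m=True, i=True, a=False, d=True, w=True, l=False, e=False

Verification: With this assignment, all 43 clauses evaluate to true.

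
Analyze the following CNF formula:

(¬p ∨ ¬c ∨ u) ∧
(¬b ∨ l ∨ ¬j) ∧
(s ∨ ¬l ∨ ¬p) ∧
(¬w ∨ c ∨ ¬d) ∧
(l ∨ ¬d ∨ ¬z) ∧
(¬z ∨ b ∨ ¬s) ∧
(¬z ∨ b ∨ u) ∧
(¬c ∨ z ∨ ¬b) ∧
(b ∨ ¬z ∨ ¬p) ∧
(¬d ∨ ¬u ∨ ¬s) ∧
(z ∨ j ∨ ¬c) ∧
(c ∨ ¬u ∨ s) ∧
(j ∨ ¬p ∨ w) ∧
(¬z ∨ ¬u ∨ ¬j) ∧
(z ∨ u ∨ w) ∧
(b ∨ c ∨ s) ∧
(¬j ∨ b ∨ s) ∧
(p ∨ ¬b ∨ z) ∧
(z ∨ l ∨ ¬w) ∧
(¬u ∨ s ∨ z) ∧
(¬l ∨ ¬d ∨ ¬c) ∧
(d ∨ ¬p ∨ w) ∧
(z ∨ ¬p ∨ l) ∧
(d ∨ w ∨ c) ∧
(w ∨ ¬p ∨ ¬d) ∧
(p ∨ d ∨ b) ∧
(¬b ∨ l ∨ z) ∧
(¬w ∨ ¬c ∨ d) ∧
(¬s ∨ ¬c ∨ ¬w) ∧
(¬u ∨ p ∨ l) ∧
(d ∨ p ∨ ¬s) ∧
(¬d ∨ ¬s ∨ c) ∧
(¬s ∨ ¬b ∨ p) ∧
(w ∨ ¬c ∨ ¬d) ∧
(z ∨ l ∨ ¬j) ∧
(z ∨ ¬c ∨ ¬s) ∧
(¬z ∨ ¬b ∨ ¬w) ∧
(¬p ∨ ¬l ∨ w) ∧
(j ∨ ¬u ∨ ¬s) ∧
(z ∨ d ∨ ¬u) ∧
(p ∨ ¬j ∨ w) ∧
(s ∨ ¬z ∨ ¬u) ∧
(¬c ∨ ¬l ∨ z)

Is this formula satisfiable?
Yes

Yes, the formula is satisfiable.

One satisfying assignment is: z=True, l=True, b=True, c=False, j=False, s=False, p=False, d=True, u=False, w=False

Verification: With this assignment, all 43 clauses evaluate to true.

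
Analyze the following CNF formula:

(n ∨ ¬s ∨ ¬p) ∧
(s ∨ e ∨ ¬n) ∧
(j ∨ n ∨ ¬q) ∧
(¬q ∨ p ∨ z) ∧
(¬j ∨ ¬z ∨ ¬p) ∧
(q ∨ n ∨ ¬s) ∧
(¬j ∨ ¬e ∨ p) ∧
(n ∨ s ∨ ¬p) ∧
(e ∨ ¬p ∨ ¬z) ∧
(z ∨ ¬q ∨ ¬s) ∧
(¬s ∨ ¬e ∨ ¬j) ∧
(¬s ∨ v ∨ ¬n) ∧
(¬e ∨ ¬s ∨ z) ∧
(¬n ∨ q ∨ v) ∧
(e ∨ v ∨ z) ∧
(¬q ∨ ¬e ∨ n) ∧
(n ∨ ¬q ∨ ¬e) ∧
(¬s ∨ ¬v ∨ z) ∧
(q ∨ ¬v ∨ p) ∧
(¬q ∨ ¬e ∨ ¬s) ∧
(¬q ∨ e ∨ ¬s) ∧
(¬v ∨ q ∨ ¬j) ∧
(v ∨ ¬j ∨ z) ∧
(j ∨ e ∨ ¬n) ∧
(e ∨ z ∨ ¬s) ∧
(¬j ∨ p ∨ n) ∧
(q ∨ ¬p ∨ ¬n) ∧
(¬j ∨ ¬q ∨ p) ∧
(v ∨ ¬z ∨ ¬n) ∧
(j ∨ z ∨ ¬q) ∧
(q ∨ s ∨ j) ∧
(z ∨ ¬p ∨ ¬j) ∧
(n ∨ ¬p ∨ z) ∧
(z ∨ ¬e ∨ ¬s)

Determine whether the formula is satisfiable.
Yes

Yes, the formula is satisfiable.

One satisfying assignment is: s=False, j=False, e=True, v=True, q=True, z=True, n=True, p=True

Verification: With this assignment, all 34 clauses evaluate to true.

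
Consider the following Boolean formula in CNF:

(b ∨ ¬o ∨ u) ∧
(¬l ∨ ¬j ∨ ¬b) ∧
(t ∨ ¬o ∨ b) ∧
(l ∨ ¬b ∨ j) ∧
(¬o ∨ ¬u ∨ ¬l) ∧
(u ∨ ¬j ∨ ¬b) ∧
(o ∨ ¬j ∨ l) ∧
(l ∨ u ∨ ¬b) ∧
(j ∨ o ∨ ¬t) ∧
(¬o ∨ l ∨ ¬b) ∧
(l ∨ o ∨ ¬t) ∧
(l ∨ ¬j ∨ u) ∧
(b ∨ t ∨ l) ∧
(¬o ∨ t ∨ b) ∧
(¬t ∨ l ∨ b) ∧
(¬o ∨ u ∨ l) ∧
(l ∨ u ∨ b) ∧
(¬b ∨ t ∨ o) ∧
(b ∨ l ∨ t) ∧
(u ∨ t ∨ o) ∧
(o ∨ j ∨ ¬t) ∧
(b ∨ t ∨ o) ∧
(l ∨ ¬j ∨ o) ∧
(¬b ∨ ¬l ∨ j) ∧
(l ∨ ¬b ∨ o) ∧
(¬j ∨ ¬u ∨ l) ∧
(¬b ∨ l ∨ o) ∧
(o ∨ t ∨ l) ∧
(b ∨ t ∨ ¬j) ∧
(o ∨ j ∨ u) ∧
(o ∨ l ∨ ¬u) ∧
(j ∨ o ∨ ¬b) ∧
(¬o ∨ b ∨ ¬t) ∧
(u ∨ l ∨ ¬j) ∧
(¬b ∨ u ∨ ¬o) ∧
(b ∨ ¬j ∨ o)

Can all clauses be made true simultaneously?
No

No, the formula is not satisfiable.

No assignment of truth values to the variables can make all 36 clauses true simultaneously.

The formula is UNSAT (unsatisfiable).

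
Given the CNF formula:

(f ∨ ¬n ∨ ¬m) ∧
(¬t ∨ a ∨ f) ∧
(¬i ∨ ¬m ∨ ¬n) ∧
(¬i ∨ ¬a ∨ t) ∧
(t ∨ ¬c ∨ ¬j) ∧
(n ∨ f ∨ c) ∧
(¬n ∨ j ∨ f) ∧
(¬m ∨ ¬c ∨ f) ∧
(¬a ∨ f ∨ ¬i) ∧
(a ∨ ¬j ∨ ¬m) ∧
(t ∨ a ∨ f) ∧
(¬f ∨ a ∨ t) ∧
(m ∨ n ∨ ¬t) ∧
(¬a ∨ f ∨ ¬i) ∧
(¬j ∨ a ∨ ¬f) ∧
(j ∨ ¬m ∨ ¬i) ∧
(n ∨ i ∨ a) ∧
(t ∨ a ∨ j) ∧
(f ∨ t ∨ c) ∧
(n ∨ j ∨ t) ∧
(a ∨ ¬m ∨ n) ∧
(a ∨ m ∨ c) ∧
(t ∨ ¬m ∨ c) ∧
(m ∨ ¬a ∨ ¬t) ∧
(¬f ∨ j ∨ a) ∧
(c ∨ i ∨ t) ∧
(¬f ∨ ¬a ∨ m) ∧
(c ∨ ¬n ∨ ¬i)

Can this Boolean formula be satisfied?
Yes

Yes, the formula is satisfiable.

One satisfying assignment is: j=False, m=True, c=False, f=True, i=False, a=True, n=True, t=True

Verification: With this assignment, all 28 clauses evaluate to true.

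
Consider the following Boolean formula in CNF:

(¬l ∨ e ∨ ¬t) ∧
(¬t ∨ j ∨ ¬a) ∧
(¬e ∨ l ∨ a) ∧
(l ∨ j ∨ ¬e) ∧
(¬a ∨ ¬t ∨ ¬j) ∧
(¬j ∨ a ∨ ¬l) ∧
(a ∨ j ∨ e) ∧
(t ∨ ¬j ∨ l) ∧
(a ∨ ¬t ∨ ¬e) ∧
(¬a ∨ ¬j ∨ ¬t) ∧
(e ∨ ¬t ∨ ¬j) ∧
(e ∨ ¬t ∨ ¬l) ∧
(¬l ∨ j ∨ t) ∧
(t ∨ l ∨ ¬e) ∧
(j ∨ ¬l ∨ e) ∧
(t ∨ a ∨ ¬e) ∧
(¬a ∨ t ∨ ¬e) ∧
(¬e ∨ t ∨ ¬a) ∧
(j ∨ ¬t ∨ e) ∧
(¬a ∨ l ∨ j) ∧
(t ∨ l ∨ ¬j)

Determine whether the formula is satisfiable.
Yes

Yes, the formula is satisfiable.

One satisfying assignment is: t=False, j=True, a=True, l=True, e=False

Verification: With this assignment, all 21 clauses evaluate to true.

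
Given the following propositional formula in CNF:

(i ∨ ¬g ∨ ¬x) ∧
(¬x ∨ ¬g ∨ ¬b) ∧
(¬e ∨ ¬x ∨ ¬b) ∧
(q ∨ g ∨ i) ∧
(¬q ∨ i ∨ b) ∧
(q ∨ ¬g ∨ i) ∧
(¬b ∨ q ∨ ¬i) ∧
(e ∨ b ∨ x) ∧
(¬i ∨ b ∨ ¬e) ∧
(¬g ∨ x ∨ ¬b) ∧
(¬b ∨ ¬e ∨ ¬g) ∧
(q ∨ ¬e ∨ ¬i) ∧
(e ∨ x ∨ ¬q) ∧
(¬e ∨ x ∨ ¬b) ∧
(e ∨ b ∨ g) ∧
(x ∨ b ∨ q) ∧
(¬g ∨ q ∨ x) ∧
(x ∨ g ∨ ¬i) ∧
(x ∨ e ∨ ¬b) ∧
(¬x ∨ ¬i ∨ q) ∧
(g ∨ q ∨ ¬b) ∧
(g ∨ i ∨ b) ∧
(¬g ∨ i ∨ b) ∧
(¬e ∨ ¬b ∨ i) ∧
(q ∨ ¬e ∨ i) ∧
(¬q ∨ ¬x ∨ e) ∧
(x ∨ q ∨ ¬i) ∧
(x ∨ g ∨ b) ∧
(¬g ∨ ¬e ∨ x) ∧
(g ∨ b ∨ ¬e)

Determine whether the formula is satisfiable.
No

No, the formula is not satisfiable.

No assignment of truth values to the variables can make all 30 clauses true simultaneously.

The formula is UNSAT (unsatisfiable).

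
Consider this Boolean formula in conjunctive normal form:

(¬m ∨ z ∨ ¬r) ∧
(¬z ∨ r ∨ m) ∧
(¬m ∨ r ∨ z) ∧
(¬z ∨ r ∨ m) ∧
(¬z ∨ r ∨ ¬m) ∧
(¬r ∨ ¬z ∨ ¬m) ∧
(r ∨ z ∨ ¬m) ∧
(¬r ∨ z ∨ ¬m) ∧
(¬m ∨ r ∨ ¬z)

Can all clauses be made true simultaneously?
Yes

Yes, the formula is satisfiable.

One satisfying assignment is: r=False, m=False, z=False

Verification: With this assignment, all 9 clauses evaluate to true.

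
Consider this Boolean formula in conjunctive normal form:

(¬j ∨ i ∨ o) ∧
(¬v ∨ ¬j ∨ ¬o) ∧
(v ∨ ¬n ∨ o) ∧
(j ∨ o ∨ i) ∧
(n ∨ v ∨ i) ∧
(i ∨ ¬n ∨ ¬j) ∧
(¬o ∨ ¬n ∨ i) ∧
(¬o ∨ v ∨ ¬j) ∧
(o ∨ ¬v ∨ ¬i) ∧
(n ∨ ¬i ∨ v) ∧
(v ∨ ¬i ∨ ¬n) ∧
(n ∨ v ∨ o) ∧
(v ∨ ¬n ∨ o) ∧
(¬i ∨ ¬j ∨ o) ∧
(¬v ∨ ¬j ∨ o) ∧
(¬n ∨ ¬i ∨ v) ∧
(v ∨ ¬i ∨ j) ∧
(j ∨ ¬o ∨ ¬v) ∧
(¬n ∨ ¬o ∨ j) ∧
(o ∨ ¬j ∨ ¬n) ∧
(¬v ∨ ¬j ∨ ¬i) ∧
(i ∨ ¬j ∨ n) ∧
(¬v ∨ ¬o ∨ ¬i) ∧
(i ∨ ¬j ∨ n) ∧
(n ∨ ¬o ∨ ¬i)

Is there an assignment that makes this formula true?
No

No, the formula is not satisfiable.

No assignment of truth values to the variables can make all 25 clauses true simultaneously.

The formula is UNSAT (unsatisfiable).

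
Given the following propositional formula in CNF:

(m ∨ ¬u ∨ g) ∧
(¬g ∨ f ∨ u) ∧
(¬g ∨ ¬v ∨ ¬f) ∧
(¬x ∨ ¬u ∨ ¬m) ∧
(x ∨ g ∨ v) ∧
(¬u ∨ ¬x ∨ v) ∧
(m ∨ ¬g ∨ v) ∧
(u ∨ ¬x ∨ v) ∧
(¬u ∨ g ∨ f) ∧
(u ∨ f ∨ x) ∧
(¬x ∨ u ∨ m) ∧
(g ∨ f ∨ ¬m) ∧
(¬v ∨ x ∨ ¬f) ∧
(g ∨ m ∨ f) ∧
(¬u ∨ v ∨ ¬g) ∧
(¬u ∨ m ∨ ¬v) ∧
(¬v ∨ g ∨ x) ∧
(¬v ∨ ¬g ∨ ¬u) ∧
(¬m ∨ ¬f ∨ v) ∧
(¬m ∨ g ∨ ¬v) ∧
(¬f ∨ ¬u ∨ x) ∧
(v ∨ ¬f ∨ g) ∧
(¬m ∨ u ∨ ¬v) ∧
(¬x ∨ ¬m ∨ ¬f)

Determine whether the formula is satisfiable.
No

No, the formula is not satisfiable.

No assignment of truth values to the variables can make all 24 clauses true simultaneously.

The formula is UNSAT (unsatisfiable).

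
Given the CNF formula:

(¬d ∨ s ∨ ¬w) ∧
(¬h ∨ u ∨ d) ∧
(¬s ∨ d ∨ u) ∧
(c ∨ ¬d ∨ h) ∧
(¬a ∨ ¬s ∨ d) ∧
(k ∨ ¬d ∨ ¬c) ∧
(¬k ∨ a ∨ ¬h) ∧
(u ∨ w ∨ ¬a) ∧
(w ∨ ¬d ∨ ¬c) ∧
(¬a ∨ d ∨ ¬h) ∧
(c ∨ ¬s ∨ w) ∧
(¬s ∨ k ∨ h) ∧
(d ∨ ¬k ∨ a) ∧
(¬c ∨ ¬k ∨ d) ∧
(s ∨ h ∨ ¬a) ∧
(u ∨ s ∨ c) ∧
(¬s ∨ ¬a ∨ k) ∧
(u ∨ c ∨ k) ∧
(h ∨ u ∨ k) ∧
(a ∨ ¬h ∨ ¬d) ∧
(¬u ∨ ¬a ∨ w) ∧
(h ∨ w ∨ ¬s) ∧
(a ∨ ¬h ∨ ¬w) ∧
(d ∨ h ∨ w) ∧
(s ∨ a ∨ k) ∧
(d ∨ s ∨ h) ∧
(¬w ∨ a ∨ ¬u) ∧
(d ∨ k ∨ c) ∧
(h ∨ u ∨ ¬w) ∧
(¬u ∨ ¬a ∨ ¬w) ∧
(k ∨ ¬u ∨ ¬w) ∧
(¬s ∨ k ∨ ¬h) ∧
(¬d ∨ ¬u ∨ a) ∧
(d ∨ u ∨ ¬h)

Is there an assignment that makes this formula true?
Yes

Yes, the formula is satisfiable.

One satisfying assignment is: k=True, u=False, a=True, s=True, w=True, h=True, c=False, d=True

Verification: With this assignment, all 34 clauses evaluate to true.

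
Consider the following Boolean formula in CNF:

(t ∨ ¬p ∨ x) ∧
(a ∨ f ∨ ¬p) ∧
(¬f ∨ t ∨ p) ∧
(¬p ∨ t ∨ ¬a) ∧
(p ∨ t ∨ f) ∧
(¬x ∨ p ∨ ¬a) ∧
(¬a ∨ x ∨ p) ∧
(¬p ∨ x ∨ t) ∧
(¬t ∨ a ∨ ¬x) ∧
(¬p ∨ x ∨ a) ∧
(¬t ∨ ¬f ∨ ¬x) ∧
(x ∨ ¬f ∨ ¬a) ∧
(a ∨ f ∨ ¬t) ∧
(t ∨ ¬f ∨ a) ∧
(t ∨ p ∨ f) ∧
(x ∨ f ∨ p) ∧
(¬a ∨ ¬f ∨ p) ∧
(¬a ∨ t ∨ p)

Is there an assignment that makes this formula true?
Yes

Yes, the formula is satisfiable.

One satisfying assignment is: p=True, x=False, a=True, t=True, f=False

Verification: With this assignment, all 18 clauses evaluate to true.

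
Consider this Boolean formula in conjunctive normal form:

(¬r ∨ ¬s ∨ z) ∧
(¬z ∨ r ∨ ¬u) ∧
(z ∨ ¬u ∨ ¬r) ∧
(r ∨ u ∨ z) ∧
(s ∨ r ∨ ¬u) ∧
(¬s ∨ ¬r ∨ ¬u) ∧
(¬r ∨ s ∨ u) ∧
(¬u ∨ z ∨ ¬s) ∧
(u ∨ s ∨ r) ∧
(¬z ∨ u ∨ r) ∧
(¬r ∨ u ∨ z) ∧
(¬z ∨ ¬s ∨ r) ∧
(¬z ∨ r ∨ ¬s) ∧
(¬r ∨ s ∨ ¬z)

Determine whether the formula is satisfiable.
Yes

Yes, the formula is satisfiable.

One satisfying assignment is: z=True, r=True, u=False, s=True

Verification: With this assignment, all 14 clauses evaluate to true.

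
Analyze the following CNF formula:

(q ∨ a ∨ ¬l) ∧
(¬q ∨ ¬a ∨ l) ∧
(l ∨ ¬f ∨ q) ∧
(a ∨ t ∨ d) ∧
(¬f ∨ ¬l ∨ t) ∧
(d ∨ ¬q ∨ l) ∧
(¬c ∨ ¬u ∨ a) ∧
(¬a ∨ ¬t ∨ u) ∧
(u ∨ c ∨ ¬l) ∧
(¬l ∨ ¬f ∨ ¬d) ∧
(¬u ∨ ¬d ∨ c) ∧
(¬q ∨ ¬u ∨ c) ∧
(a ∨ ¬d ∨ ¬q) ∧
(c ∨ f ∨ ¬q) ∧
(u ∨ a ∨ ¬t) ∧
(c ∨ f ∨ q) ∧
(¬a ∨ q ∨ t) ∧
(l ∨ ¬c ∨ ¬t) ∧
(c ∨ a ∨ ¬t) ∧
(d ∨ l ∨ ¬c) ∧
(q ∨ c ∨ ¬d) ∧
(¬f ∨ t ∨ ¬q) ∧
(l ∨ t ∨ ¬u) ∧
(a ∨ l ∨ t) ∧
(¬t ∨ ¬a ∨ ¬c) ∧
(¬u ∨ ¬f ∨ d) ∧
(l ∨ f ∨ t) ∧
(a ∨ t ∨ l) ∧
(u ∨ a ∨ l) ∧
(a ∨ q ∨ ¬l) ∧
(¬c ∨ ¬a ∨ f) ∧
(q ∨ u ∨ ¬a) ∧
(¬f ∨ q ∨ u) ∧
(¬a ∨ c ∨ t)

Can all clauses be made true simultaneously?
No

No, the formula is not satisfiable.

No assignment of truth values to the variables can make all 34 clauses true simultaneously.

The formula is UNSAT (unsatisfiable).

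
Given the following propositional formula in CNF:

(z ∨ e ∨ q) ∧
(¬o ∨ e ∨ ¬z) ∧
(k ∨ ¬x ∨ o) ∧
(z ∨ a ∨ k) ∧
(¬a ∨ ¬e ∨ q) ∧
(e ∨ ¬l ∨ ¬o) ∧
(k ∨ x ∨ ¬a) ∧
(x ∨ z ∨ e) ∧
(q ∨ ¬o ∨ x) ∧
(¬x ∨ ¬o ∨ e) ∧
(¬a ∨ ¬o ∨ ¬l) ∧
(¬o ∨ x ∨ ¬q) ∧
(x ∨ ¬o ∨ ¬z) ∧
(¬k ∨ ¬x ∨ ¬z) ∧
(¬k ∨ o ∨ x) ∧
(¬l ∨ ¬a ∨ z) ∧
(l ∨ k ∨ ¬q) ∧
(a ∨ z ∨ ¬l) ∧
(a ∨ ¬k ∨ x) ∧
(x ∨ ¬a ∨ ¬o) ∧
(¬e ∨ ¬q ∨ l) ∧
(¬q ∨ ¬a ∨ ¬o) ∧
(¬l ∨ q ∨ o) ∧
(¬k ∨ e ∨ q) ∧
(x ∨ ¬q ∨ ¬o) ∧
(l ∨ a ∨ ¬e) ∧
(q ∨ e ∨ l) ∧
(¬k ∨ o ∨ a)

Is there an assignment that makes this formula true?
Yes

Yes, the formula is satisfiable.

One satisfying assignment is: e=False, z=True, a=False, k=False, q=True, x=False, l=True, o=False

Verification: With this assignment, all 28 clauses evaluate to true.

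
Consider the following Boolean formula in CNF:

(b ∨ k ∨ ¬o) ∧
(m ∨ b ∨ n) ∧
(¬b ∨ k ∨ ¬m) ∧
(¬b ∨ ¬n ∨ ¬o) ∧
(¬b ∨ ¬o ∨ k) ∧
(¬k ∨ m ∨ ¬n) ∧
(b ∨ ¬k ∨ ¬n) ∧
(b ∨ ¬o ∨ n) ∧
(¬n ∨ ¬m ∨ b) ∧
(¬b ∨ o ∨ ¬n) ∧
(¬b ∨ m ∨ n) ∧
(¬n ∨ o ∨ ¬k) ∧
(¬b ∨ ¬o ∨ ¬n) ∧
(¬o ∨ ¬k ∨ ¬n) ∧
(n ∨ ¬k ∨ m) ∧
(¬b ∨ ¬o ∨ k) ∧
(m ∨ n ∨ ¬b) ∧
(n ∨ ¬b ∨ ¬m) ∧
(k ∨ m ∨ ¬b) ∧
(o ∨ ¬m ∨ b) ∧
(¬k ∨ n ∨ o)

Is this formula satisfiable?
Yes

Yes, the formula is satisfiable.

One satisfying assignment is: o=False, k=False, m=False, n=True, b=False

Verification: With this assignment, all 21 clauses evaluate to true.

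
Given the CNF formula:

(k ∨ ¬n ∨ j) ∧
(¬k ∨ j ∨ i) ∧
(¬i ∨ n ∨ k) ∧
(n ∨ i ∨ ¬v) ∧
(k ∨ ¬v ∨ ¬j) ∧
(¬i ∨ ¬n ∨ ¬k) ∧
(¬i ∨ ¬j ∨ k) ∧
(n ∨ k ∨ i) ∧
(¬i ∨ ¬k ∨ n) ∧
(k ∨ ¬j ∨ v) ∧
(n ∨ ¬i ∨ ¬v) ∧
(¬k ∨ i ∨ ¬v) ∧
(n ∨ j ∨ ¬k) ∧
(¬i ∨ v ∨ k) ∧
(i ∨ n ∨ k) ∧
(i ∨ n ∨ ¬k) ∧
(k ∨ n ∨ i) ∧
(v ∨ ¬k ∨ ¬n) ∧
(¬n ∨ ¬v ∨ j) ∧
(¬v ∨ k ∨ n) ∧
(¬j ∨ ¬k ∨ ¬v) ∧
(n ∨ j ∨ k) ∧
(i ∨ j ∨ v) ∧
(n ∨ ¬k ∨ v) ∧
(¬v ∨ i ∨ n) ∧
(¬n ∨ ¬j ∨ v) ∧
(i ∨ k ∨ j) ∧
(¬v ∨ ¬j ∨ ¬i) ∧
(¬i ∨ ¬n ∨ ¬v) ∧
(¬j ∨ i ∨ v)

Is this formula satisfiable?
No

No, the formula is not satisfiable.

No assignment of truth values to the variables can make all 30 clauses true simultaneously.

The formula is UNSAT (unsatisfiable).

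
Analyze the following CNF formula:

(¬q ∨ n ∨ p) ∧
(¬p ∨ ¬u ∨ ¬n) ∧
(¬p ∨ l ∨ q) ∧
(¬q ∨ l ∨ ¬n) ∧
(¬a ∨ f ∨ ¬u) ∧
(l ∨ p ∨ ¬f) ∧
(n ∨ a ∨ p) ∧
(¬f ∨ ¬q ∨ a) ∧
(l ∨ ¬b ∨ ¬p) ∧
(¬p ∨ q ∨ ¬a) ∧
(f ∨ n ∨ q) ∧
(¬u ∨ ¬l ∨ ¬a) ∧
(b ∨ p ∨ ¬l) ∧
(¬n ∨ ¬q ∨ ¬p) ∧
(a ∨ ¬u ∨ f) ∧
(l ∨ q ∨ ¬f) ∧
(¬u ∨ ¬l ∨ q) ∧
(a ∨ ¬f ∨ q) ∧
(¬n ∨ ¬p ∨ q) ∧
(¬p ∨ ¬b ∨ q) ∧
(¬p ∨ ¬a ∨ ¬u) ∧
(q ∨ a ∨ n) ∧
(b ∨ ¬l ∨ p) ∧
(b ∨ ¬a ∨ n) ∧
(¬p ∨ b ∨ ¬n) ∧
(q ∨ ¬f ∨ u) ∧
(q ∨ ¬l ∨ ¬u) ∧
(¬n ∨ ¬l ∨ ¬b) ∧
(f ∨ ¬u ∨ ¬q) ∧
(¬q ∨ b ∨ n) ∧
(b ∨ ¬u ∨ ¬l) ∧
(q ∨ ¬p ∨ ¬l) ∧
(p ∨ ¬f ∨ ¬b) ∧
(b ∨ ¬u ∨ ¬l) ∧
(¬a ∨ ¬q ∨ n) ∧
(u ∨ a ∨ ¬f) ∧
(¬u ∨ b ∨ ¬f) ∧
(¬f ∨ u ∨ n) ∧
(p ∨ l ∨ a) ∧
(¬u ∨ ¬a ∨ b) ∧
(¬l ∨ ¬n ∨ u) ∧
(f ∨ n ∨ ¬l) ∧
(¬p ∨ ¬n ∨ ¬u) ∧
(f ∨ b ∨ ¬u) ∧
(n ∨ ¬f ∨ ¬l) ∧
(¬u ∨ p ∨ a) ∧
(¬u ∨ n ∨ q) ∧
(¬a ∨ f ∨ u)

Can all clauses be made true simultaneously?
No

No, the formula is not satisfiable.

No assignment of truth values to the variables can make all 48 clauses true simultaneously.

The formula is UNSAT (unsatisfiable).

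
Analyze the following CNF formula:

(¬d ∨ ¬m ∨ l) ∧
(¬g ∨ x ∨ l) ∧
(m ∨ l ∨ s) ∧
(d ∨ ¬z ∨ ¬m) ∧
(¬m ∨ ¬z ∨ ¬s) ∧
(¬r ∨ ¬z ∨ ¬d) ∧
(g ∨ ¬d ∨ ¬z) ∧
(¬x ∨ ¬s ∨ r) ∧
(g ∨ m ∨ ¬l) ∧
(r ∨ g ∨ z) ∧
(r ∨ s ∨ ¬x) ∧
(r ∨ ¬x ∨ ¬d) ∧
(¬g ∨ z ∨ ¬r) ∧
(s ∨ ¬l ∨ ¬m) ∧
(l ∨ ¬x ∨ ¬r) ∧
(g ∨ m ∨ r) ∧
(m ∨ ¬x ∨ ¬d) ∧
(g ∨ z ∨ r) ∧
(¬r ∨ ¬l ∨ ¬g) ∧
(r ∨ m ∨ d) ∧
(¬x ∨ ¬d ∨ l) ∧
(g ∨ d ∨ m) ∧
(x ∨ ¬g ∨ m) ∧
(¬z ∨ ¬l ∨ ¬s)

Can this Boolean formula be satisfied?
Yes

Yes, the formula is satisfiable.

One satisfying assignment is: x=False, l=False, m=True, g=False, d=False, z=False, s=False, r=True

Verification: With this assignment, all 24 clauses evaluate to true.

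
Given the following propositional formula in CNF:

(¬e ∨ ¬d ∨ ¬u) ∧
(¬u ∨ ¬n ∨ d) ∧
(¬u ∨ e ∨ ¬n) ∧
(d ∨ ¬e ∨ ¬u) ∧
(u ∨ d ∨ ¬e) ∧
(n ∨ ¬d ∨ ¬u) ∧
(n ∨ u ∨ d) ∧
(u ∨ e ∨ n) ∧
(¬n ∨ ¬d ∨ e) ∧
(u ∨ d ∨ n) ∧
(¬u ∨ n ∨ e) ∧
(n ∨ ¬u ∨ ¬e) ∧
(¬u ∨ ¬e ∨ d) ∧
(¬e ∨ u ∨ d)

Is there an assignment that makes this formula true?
Yes

Yes, the formula is satisfiable.

One satisfying assignment is: d=True, n=False, e=True, u=False

Verification: With this assignment, all 14 clauses evaluate to true.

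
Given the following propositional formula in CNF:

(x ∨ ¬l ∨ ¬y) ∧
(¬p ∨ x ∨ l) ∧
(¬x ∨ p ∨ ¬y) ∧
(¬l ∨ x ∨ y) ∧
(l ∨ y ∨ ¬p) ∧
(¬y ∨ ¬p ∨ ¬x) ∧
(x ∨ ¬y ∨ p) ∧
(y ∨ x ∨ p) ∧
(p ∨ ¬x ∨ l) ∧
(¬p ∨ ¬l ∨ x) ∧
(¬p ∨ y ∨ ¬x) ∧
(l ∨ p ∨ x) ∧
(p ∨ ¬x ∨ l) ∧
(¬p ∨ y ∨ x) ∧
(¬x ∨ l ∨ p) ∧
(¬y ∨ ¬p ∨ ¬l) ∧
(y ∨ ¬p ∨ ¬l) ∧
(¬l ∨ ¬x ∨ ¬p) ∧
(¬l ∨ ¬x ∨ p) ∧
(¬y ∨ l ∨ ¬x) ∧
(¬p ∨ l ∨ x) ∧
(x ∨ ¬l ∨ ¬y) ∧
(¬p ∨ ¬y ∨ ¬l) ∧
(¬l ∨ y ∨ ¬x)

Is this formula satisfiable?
No

No, the formula is not satisfiable.

No assignment of truth values to the variables can make all 24 clauses true simultaneously.

The formula is UNSAT (unsatisfiable).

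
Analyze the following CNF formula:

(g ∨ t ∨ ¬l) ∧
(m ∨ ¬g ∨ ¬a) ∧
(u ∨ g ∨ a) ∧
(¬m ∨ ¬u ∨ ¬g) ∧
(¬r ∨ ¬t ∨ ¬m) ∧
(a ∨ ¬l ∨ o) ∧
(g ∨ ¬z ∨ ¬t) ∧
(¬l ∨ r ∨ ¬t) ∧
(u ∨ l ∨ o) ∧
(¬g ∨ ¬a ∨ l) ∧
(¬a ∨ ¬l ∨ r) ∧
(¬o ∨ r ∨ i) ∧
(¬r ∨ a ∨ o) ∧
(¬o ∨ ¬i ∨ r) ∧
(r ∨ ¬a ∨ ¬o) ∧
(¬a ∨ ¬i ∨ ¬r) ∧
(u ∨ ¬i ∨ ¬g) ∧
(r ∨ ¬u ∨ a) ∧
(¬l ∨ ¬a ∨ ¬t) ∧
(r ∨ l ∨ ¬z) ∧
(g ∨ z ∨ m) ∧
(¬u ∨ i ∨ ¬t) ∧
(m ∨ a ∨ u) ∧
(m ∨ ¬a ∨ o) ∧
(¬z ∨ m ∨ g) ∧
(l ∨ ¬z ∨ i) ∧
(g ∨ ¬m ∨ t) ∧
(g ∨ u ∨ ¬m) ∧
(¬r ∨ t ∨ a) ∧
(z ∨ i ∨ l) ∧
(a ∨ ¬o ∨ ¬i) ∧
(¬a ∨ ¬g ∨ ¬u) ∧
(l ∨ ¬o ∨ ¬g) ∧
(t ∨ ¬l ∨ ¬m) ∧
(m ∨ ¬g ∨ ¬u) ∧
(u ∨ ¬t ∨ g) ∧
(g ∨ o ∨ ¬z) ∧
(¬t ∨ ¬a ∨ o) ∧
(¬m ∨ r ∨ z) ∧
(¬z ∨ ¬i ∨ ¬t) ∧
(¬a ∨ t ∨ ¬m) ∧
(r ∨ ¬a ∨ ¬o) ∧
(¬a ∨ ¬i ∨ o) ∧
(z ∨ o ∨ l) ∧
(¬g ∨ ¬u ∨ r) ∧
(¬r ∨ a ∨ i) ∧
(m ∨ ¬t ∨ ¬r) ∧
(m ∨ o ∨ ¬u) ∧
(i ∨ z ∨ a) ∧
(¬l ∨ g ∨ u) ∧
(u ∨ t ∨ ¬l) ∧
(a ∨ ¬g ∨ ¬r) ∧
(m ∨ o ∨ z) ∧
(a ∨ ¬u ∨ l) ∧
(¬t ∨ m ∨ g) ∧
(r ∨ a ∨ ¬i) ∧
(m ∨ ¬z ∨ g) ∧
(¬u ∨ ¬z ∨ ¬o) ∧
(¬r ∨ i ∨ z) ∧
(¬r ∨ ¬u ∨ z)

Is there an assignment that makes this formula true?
No

No, the formula is not satisfiable.

No assignment of truth values to the variables can make all 60 clauses true simultaneously.

The formula is UNSAT (unsatisfiable).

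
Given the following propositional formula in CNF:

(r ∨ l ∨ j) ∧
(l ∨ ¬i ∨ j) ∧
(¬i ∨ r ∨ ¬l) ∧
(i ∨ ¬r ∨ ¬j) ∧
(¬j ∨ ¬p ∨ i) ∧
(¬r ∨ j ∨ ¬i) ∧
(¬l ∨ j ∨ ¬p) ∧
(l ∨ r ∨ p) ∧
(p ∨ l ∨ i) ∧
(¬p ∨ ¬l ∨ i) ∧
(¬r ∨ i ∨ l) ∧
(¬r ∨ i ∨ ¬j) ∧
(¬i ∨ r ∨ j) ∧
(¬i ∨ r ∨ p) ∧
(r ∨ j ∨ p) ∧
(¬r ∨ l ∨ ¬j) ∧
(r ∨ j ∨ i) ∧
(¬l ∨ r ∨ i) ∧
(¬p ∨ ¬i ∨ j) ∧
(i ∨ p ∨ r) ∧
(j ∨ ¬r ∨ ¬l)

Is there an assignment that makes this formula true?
Yes

Yes, the formula is satisfiable.

One satisfying assignment is: i=True, j=True, l=True, r=True, p=True

Verification: With this assignment, all 21 clauses evaluate to true.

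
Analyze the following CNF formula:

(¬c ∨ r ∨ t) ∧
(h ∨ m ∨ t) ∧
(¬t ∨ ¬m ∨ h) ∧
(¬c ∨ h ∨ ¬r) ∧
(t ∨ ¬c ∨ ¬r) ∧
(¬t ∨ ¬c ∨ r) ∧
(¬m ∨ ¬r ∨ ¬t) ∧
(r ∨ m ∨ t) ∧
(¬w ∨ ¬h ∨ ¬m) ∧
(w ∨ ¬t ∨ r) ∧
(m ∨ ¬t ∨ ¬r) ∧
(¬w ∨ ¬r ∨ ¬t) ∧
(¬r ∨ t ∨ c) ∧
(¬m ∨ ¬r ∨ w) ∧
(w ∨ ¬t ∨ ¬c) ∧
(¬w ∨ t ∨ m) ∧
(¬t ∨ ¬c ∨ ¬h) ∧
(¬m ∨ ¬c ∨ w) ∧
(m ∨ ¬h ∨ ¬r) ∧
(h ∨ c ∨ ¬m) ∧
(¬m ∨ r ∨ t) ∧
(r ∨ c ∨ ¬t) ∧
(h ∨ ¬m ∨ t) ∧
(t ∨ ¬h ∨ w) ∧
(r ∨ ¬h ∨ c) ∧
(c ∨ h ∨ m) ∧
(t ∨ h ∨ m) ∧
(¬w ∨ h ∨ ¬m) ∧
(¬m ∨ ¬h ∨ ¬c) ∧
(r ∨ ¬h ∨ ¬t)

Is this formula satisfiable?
No

No, the formula is not satisfiable.

No assignment of truth values to the variables can make all 30 clauses true simultaneously.

The formula is UNSAT (unsatisfiable).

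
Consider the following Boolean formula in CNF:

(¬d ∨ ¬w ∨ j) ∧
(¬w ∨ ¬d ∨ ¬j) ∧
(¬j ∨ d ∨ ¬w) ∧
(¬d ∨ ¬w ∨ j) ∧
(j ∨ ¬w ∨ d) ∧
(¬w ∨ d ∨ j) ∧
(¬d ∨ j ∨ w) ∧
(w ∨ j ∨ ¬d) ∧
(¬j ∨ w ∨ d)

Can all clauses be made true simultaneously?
Yes

Yes, the formula is satisfiable.

One satisfying assignment is: d=False, w=False, j=False

Verification: With this assignment, all 9 clauses evaluate to true.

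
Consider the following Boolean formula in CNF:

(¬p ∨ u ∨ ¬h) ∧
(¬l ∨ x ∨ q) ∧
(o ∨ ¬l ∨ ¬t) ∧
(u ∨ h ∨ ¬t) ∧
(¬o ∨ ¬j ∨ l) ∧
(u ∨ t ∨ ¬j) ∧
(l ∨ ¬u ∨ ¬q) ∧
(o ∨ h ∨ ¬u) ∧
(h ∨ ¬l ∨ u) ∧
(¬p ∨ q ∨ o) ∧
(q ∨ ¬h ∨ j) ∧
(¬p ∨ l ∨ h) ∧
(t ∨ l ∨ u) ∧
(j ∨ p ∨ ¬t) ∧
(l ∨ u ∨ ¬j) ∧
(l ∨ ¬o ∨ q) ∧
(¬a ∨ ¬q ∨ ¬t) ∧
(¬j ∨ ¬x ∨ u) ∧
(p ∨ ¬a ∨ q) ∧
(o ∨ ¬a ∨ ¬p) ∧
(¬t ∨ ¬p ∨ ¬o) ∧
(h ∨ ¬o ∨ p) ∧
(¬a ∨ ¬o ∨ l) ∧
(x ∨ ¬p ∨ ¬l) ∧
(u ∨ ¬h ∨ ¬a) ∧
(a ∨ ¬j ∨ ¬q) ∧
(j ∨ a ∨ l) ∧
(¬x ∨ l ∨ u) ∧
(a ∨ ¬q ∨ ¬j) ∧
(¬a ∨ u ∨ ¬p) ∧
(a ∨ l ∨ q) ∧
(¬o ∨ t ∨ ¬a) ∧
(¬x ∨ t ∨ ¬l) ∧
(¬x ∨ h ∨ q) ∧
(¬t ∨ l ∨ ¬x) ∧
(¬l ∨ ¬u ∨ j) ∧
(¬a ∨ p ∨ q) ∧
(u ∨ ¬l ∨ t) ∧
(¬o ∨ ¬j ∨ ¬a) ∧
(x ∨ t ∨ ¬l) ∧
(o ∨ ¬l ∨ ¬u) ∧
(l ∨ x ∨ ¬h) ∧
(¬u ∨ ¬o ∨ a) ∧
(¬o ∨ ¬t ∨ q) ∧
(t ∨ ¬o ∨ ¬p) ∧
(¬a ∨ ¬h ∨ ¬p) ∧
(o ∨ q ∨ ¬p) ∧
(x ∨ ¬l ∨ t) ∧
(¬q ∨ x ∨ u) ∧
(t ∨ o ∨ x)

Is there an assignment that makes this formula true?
No

No, the formula is not satisfiable.

No assignment of truth values to the variables can make all 50 clauses true simultaneously.

The formula is UNSAT (unsatisfiable).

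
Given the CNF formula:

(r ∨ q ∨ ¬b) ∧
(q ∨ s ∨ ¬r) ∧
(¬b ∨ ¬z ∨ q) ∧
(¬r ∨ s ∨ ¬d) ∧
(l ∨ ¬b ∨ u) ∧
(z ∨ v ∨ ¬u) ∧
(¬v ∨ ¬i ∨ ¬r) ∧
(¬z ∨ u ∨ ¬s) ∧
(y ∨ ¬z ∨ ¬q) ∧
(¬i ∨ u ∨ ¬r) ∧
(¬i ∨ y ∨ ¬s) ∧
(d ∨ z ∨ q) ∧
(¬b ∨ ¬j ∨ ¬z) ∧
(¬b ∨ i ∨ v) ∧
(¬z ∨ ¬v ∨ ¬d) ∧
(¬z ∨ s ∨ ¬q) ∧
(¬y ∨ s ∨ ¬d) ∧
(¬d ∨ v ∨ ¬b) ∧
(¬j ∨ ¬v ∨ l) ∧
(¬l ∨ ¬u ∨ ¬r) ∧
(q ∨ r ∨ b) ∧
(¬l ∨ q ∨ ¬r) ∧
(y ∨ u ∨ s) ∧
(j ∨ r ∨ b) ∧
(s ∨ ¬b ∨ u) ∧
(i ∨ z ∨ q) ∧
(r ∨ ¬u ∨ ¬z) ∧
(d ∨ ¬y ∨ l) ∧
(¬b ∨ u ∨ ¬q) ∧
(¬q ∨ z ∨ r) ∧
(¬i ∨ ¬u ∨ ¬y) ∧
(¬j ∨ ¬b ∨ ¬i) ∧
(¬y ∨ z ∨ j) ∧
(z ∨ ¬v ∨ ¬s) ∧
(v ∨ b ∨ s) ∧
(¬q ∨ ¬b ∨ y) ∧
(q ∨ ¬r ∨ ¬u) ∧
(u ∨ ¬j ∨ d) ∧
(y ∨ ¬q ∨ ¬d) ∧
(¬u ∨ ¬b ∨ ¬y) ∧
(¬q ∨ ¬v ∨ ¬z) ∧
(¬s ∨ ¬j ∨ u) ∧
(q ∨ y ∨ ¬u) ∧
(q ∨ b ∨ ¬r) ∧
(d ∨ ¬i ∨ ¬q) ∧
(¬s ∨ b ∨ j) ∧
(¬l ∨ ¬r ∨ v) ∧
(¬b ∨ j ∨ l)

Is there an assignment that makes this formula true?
Yes

Yes, the formula is satisfiable.

One satisfying assignment is: q=True, u=True, y=False, s=False, l=False, i=False, v=True, r=True, z=False, b=False, d=False, j=False

Verification: With this assignment, all 48 clauses evaluate to true.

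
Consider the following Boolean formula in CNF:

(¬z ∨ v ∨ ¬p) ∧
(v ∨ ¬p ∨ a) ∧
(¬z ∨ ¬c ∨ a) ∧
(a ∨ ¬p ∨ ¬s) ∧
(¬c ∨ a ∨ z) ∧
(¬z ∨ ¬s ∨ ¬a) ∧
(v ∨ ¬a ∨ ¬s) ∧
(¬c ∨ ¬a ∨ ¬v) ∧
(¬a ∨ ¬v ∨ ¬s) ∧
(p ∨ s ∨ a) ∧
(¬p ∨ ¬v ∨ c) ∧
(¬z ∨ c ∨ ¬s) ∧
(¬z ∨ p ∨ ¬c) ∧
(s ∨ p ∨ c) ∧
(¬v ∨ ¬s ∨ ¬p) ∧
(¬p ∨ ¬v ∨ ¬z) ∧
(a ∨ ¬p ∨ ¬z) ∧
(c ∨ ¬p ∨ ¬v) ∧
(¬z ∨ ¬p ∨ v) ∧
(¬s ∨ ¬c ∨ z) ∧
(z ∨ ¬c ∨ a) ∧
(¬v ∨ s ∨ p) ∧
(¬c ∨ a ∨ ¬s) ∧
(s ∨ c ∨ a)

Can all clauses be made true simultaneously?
Yes

Yes, the formula is satisfiable.

One satisfying assignment is: a=True, s=False, v=False, p=True, z=False, c=False

Verification: With this assignment, all 24 clauses evaluate to true.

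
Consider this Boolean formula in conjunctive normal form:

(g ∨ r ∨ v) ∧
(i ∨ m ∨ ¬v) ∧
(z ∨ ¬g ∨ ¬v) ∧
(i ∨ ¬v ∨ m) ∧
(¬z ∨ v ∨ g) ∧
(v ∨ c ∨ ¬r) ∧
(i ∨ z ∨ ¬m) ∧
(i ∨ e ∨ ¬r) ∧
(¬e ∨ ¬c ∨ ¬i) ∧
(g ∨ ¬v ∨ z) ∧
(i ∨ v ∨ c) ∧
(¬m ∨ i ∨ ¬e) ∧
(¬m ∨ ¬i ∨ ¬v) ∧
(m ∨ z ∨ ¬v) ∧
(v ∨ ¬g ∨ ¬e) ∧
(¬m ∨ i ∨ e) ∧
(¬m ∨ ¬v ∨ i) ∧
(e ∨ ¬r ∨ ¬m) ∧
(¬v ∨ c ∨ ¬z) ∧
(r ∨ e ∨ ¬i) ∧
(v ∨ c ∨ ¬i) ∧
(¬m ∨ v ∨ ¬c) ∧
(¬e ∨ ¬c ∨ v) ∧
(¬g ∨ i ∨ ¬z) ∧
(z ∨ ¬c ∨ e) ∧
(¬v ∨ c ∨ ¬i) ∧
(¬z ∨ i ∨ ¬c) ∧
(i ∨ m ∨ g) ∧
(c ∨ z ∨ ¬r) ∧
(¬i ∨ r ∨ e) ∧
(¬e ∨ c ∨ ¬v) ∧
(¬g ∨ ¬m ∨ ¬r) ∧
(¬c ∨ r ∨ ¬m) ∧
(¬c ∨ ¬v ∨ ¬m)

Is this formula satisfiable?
Yes

Yes, the formula is satisfiable.

One satisfying assignment is: z=True, c=True, g=True, r=True, e=False, m=False, v=False, i=True

Verification: With this assignment, all 34 clauses evaluate to true.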